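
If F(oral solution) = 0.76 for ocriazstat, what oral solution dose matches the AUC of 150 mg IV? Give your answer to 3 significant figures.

For equal systemic exposure: F × D_ev = D_iv
D_ev = D_iv / F = 150 / 0.76 = 197.368 mg

D_oral = 197 mg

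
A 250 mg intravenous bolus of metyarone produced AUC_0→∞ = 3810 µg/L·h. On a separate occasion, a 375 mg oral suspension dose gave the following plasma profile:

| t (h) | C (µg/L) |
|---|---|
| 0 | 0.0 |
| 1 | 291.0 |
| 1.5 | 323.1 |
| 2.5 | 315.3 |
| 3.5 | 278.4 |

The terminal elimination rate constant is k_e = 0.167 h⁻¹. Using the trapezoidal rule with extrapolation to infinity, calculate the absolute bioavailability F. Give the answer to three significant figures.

F = 0.452

Trapezoidal AUC_0→3.5 (oral suspension):
  [0→1]: (0.0+291.0)/2 × 1 = 145.5
  [1→1.5]: (291.0+323.1)/2 × 0.5 = 153.525
  [1.5→2.5]: (323.1+315.3)/2 × 1 = 319.2
  [2.5→3.5]: (315.3+278.4)/2 × 1 = 296.85
  Sum = 915.075 µg/L·h
Tail: C_last/k_e = 278.4/0.167 = 1667.066
AUC_0→∞ (oral suspension) = 915.075 + 1667.066 = 2582.141 µg/L·h
F = (AUC_ev/D_ev)/(AUC_iv/D_iv) = (2582.141/375)/(3810/250) = 6.88571/15.24 = 0.4518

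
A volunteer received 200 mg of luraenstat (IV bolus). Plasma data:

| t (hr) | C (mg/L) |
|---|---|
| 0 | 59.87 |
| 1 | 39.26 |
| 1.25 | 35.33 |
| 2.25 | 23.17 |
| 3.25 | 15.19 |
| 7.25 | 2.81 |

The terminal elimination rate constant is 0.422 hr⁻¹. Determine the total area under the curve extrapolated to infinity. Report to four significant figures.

AUC = 150.0 mg/L·hr

Trapezoidal AUC_0→7.25:
  [0→1]: (59.87+39.26)/2 × 1 = 49.565
  [1→1.25]: (39.26+35.33)/2 × 0.25 = 9.32375
  [1.25→2.25]: (35.33+23.17)/2 × 1 = 29.25
  [2.25→3.25]: (23.17+15.19)/2 × 1 = 19.18
  [3.25→7.25]: (15.19+2.81)/2 × 4 = 36.0
  Sum = 143.31875 mg/L·hr
Extrapolated tail: C_last / k_e = 2.81 / 0.422 = 6.659
AUC_0→∞ = 143.31875 + 6.659 = 149.97775 mg/L·hr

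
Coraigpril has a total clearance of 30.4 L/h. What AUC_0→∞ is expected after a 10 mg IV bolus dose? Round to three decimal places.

AUC = 0.329 mg/L·h

AUC_0→∞ = Dose_iv / CL
        = 10 / 30.4 = 0.328947 mg/L·h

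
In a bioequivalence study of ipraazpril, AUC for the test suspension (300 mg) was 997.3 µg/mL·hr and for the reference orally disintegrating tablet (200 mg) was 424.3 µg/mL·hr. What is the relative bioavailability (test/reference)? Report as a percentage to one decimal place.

F_rel = 156.7%

F_rel = (AUC_test/D_test) / (AUC_ref/D_ref)
      = (997.3/300) / (424.3/200)
      = 3.32433 / 2.1215 = 1.5670 = 156.70%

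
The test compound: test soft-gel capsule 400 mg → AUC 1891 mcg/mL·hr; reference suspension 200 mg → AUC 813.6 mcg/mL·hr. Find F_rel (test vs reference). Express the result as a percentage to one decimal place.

F_rel = (AUC_test/D_test) / (AUC_ref/D_ref)
      = (1891/400) / (813.6/200)
      = 4.7275 / 4.068 = 1.1621 = 116.21%

F_rel = 116.2%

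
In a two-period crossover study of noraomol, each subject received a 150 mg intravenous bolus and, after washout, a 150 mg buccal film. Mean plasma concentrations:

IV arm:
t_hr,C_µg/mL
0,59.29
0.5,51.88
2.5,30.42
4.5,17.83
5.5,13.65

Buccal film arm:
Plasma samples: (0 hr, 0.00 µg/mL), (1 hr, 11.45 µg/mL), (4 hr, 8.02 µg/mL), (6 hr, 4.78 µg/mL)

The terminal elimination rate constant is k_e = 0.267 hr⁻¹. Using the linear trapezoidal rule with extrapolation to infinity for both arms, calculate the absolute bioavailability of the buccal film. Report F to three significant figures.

Trapezoidal AUC_0→5.5 (IV):
  [0→0.5]: (59.29+51.88)/2 × 0.5 = 27.7925
  [0.5→2.5]: (51.88+30.42)/2 × 2 = 82.3
  [2.5→4.5]: (30.42+17.83)/2 × 2 = 48.25
  [4.5→5.5]: (17.83+13.65)/2 × 1 = 15.74
  Sum = 174.0825 µg/mL·hr
IV tail: 13.65/0.267 = 51.124; AUC_iv,0→∞ = 174.0825 + 51.124 = 225.2065 µg/mL·hr
Trapezoidal AUC_0→6 (buccal film):
  [0→1]: (0.00+11.45)/2 × 1 = 5.725
  [1→4]: (11.45+8.02)/2 × 3 = 29.205
  [4→6]: (8.02+4.78)/2 × 2 = 12.8
  Sum = 47.73 µg/mL·hr
buccal film tail: 4.78/0.267 = 17.903; AUC_ev,0→∞ = 47.73 + 17.903 = 65.633 µg/mL·hr
F = (AUC_ev/D_ev)/(AUC_iv/D_iv) = (65.633/150)/(225.2065/150) = 0.437553/1.50138 = 0.2914

F = 0.291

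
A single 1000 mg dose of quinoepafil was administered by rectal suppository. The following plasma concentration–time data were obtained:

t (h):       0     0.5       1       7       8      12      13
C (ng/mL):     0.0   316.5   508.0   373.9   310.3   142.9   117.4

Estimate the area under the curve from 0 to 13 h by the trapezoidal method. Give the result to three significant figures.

AUC = 4310 ng/mL·h

Trapezoidal AUC_0→13:
  [0→0.5]: (0.0+316.5)/2 × 0.5 = 79.125
  [0.5→1]: (316.5+508.0)/2 × 0.5 = 206.125
  [1→7]: (508.0+373.9)/2 × 6 = 2645.7
  [7→8]: (373.9+310.3)/2 × 1 = 342.1
  [8→12]: (310.3+142.9)/2 × 4 = 906.4
  [12→13]: (142.9+117.4)/2 × 1 = 130.15
  Sum = 4309.6 ng/mL·h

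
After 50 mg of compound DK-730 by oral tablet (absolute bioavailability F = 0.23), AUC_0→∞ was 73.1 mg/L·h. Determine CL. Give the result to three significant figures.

CL = 0.157 L/h

CL = F × Dose / AUC_0→∞
   = 0.23 × 50 / 73.1 = 0.157319 L/h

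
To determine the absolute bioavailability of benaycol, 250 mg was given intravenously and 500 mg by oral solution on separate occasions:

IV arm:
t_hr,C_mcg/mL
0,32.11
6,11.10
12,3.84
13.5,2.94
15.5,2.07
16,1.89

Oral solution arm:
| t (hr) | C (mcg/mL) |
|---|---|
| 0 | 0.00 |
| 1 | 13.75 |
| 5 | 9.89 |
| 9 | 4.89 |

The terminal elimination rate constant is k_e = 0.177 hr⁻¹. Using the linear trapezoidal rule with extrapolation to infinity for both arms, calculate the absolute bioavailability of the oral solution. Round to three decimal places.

Trapezoidal AUC_0→16 (IV):
  [0→6]: (32.11+11.10)/2 × 6 = 129.63
  [6→12]: (11.10+3.84)/2 × 6 = 44.82
  [12→13.5]: (3.84+2.94)/2 × 1.5 = 5.085
  [13.5→15.5]: (2.94+2.07)/2 × 2 = 5.01
  [15.5→16]: (2.07+1.89)/2 × 0.5 = 0.99
  Sum = 185.535 mcg/mL·hr
IV tail: 1.89/0.177 = 10.678; AUC_iv,0→∞ = 185.535 + 10.678 = 196.213 mcg/mL·hr
Trapezoidal AUC_0→9 (oral solution):
  [0→1]: (0.00+13.75)/2 × 1 = 6.875
  [1→5]: (13.75+9.89)/2 × 4 = 47.28
  [5→9]: (9.89+4.89)/2 × 4 = 29.56
  Sum = 83.715 mcg/mL·hr
oral solution tail: 4.89/0.177 = 27.627; AUC_ev,0→∞ = 83.715 + 27.627 = 111.342 mcg/mL·hr
F = (AUC_ev/D_ev)/(AUC_iv/D_iv) = (111.342/500)/(196.213/250) = 0.222684/0.784852 = 0.2837

F = 0.284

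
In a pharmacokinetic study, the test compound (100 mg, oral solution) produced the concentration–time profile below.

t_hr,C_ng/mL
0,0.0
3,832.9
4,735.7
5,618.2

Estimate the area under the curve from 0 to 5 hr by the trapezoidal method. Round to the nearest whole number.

AUC = 2711 ng/mL·hr

Trapezoidal AUC_0→5:
  [0→3]: (0.0+832.9)/2 × 3 = 1249.35
  [3→4]: (832.9+735.7)/2 × 1 = 784.3
  [4→5]: (735.7+618.2)/2 × 1 = 676.95
  Sum = 2710.6 ng/mL·hr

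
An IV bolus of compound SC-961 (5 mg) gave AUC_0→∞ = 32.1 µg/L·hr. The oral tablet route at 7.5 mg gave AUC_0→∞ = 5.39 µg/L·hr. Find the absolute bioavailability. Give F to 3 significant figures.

F = 0.112

F = (AUC_ev / D_ev) / (AUC_iv / D_iv)
  = (5.39/7.5) / (32.1/5)
  = 0.718667 / 6.42 = 0.1119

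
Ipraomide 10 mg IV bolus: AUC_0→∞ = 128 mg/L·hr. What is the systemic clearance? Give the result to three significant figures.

CL = Dose_iv / AUC_0→∞
   = 10 / 128 = 0.078125 L/hr

CL = 0.0781 L/hr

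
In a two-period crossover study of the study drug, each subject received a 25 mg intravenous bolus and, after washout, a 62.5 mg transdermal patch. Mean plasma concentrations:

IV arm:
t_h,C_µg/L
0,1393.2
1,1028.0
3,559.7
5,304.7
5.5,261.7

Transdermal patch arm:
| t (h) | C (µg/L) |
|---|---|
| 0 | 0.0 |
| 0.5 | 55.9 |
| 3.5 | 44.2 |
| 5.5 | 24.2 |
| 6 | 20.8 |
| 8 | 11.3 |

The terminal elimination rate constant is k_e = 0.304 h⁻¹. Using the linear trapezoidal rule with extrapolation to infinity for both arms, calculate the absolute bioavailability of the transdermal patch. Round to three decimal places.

Trapezoidal AUC_0→5.5 (IV):
  [0→1]: (1393.2+1028.0)/2 × 1 = 1210.6
  [1→3]: (1028.0+559.7)/2 × 2 = 1587.7
  [3→5]: (559.7+304.7)/2 × 2 = 864.4
  [5→5.5]: (304.7+261.7)/2 × 0.5 = 141.6
  Sum = 3804.3 µg/L·h
IV tail: 261.7/0.304 = 860.855; AUC_iv,0→∞ = 3804.3 + 860.855 = 4665.155 µg/L·h
Trapezoidal AUC_0→8 (transdermal patch):
  [0→0.5]: (0.0+55.9)/2 × 0.5 = 13.975
  [0.5→3.5]: (55.9+44.2)/2 × 3 = 150.15
  [3.5→5.5]: (44.2+24.2)/2 × 2 = 68.4
  [5.5→6]: (24.2+20.8)/2 × 0.5 = 11.25
  [6→8]: (20.8+11.3)/2 × 2 = 32.1
  Sum = 275.875 µg/L·h
transdermal patch tail: 11.3/0.304 = 37.171; AUC_ev,0→∞ = 275.875 + 37.171 = 313.046 µg/L·h
F = (AUC_ev/D_ev)/(AUC_iv/D_iv) = (313.046/62.5)/(4665.155/25) = 5.008736/186.6062 = 0.0268

F = 0.027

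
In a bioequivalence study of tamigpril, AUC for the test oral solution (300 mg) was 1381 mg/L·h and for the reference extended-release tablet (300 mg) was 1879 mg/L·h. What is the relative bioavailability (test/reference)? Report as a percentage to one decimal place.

F_rel = (AUC_test/D_test) / (AUC_ref/D_ref)
      = (1381/300) / (1879/300)
      = 4.60333 / 6.26333 = 0.7350 = 73.50%

F_rel = 73.5%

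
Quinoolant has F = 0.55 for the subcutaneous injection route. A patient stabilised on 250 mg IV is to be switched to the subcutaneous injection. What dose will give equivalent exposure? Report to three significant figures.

For equal systemic exposure: F × D_ev = D_iv
D_ev = D_iv / F = 250 / 0.55 = 454.545 mg

D_subcutaneous = 455 mg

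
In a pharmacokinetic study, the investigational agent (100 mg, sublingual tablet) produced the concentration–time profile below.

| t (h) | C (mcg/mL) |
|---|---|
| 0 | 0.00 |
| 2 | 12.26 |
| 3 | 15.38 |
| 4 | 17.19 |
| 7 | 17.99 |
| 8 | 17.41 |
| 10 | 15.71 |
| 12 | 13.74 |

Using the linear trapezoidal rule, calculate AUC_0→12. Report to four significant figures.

Trapezoidal AUC_0→12:
  [0→2]: (0.00+12.26)/2 × 2 = 12.26
  [2→3]: (12.26+15.38)/2 × 1 = 13.82
  [3→4]: (15.38+17.19)/2 × 1 = 16.285
  [4→7]: (17.19+17.99)/2 × 3 = 52.77
  [7→8]: (17.99+17.41)/2 × 1 = 17.7
  [8→10]: (17.41+15.71)/2 × 2 = 33.12
  [10→12]: (15.71+13.74)/2 × 2 = 29.45
  Sum = 175.405 mcg/mL·h

AUC = 175.4 mcg/mL·h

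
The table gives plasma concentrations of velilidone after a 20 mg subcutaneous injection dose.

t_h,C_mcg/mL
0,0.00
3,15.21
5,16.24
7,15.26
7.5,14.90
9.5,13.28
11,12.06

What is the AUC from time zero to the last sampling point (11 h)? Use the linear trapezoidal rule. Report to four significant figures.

Trapezoidal AUC_0→11:
  [0→3]: (0.00+15.21)/2 × 3 = 22.815
  [3→5]: (15.21+16.24)/2 × 2 = 31.45
  [5→7]: (16.24+15.26)/2 × 2 = 31.5
  [7→7.5]: (15.26+14.90)/2 × 0.5 = 7.54
  [7.5→9.5]: (14.90+13.28)/2 × 2 = 28.18
  [9.5→11]: (13.28+12.06)/2 × 1.5 = 19.005
  Sum = 140.49 mcg/mL·h

AUC = 140.5 mcg/mL·h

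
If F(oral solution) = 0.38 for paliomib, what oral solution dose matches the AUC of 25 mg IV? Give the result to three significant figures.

For equal systemic exposure: F × D_ev = D_iv
D_ev = D_iv / F = 25 / 0.38 = 65.7895 mg

D_oral = 65.8 mg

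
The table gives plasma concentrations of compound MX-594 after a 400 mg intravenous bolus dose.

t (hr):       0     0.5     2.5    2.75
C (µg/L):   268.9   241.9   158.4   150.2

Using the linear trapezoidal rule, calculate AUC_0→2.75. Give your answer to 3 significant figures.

Trapezoidal AUC_0→2.75:
  [0→0.5]: (268.9+241.9)/2 × 0.5 = 127.7
  [0.5→2.5]: (241.9+158.4)/2 × 2 = 400.3
  [2.5→2.75]: (158.4+150.2)/2 × 0.25 = 38.575
  Sum = 566.575 µg/L·hr

AUC = 567 µg/L·hr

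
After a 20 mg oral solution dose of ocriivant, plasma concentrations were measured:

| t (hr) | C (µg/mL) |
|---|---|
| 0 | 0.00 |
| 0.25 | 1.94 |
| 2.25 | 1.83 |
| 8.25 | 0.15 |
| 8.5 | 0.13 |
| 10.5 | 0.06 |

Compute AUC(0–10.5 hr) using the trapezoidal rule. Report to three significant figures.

AUC = 10.2 µg/mL·hr

Trapezoidal AUC_0→10.5:
  [0→0.25]: (0.00+1.94)/2 × 0.25 = 0.2425
  [0.25→2.25]: (1.94+1.83)/2 × 2 = 3.77
  [2.25→8.25]: (1.83+0.15)/2 × 6 = 5.94
  [8.25→8.5]: (0.15+0.13)/2 × 0.25 = 0.035
  [8.5→10.5]: (0.13+0.06)/2 × 2 = 0.19
  Sum = 10.1775 µg/mL·hr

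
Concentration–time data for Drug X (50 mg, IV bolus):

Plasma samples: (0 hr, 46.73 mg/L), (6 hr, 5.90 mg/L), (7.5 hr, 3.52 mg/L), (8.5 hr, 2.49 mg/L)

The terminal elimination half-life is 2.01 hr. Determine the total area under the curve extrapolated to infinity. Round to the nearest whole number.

Trapezoidal AUC_0→8.5:
  [0→6]: (46.73+5.90)/2 × 6 = 157.89
  [6→7.5]: (5.90+3.52)/2 × 1.5 = 7.065
  [7.5→8.5]: (3.52+2.49)/2 × 1 = 3.005
  Sum = 167.96 mg/L·hr
k_e = ln2 / t½ = 0.693147 / 2.01 = 0.3448 hr^-1
Extrapolated tail: C_last / k_e = 2.49 / 0.3448 = 7.222
AUC_0→∞ = 167.96 + 7.222 = 175.182 mg/L·hr

AUC = 175 mg/L·hr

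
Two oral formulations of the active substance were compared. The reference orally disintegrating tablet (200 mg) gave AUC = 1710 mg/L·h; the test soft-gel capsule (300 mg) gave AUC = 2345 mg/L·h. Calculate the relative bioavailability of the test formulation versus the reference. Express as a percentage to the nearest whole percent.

F_rel = 91%

F_rel = (AUC_test/D_test) / (AUC_ref/D_ref)
      = (2345/300) / (1710/200)
      = 7.81667 / 8.55 = 0.9142 = 91.42%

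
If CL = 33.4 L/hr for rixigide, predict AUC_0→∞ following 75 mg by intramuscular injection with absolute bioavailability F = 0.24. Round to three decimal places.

AUC = 0.539 mg/L·hr

AUC_0→∞ = F × Dose / CL
        = 0.24 × 75 / 33.4 = 0.538922 mg/L·hr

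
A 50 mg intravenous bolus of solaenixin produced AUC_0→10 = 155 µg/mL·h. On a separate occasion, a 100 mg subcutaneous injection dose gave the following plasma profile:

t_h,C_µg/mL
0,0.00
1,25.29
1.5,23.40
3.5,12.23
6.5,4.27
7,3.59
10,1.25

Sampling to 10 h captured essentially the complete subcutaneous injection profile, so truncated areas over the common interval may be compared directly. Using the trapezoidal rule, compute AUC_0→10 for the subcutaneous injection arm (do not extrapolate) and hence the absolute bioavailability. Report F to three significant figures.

Trapezoidal AUC_0→10 (subcutaneous injection):
  [0→1]: (0.00+25.29)/2 × 1 = 12.645
  [1→1.5]: (25.29+23.40)/2 × 0.5 = 12.1725
  [1.5→3.5]: (23.40+12.23)/2 × 2 = 35.63
  [3.5→6.5]: (12.23+4.27)/2 × 3 = 24.75
  [6.5→7]: (4.27+3.59)/2 × 0.5 = 1.965
  [7→10]: (3.59+1.25)/2 × 3 = 7.26
  Sum = 94.4225 µg/mL·h
F = (AUC_ev/D_ev)/(AUC_iv/D_iv) = (94.4225/100)/(155/50) = 0.944225/3.1 = 0.3046

F = 0.305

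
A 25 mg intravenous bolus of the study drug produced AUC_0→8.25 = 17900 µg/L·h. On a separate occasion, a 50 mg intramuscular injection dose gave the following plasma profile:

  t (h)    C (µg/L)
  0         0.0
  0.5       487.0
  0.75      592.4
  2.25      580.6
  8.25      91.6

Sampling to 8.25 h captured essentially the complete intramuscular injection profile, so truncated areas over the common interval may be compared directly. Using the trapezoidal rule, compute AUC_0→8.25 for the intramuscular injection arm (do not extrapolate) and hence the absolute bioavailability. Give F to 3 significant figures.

Trapezoidal AUC_0→8.25 (intramuscular injection):
  [0→0.5]: (0.0+487.0)/2 × 0.5 = 121.75
  [0.5→0.75]: (487.0+592.4)/2 × 0.25 = 134.925
  [0.75→2.25]: (592.4+580.6)/2 × 1.5 = 879.75
  [2.25→8.25]: (580.6+91.6)/2 × 6 = 2016.6
  Sum = 3153.025 µg/L·h
F = (AUC_ev/D_ev)/(AUC_iv/D_iv) = (3153.025/50)/(17900/25) = 63.0605/716 = 0.0881

F = 0.0881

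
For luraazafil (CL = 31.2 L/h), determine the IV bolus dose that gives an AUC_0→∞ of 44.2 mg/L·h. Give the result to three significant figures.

Dose_iv = CL × AUC_0→∞
     = 31.2 × 44.2 = 1379.04 mg

Dose = 1380 mg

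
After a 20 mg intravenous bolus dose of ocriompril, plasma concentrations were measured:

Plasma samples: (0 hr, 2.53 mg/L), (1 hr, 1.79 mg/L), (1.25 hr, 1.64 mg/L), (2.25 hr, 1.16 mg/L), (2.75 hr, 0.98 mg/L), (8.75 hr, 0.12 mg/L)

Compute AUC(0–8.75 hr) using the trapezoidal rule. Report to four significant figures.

AUC = 7.824 mg/L·hr

Trapezoidal AUC_0→8.75:
  [0→1]: (2.53+1.79)/2 × 1 = 2.16
  [1→1.25]: (1.79+1.64)/2 × 0.25 = 0.42875
  [1.25→2.25]: (1.64+1.16)/2 × 1 = 1.4
  [2.25→2.75]: (1.16+0.98)/2 × 0.5 = 0.535
  [2.75→8.75]: (0.98+0.12)/2 × 6 = 3.3
  Sum = 7.82375 mg/L·hr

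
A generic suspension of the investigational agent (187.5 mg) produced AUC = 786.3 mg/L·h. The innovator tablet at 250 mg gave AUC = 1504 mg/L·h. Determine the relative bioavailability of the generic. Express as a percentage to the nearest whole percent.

F_rel = (AUC_test/D_test) / (AUC_ref/D_ref)
      = (786.3/187.5) / (1504/250)
      = 4.1936 / 6.016 = 0.6971 = 69.71%

F_rel = 70%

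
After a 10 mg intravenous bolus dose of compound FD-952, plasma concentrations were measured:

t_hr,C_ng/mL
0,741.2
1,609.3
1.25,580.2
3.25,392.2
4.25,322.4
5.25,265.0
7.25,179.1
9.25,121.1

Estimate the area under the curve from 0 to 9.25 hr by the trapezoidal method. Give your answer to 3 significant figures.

AUC = 3190 ng/mL·hr

Trapezoidal AUC_0→9.25:
  [0→1]: (741.2+609.3)/2 × 1 = 675.25
  [1→1.25]: (609.3+580.2)/2 × 0.25 = 148.6875
  [1.25→3.25]: (580.2+392.2)/2 × 2 = 972.4
  [3.25→4.25]: (392.2+322.4)/2 × 1 = 357.3
  [4.25→5.25]: (322.4+265.0)/2 × 1 = 293.7
  [5.25→7.25]: (265.0+179.1)/2 × 2 = 444.1
  [7.25→9.25]: (179.1+121.1)/2 × 2 = 300.2
  Sum = 3191.6375 ng/mL·hr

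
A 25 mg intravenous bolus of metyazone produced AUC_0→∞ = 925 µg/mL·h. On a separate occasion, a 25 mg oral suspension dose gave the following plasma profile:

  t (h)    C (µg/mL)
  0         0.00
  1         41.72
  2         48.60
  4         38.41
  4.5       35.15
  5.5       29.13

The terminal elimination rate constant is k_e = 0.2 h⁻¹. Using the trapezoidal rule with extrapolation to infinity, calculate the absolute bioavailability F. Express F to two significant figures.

Trapezoidal AUC_0→5.5 (oral suspension):
  [0→1]: (0.00+41.72)/2 × 1 = 20.86
  [1→2]: (41.72+48.60)/2 × 1 = 45.16
  [2→4]: (48.60+38.41)/2 × 2 = 87.01
  [4→4.5]: (38.41+35.15)/2 × 0.5 = 18.39
  [4.5→5.5]: (35.15+29.13)/2 × 1 = 32.14
  Sum = 203.56 µg/mL·h
Tail: C_last/k_e = 29.13/0.2 = 145.650
AUC_0→∞ (oral suspension) = 203.56 + 145.650 = 349.21 µg/mL·h
F = (AUC_ev/D_ev)/(AUC_iv/D_iv) = (349.21/25)/(925/25) = 13.9684/37 = 0.3775

F = 0.38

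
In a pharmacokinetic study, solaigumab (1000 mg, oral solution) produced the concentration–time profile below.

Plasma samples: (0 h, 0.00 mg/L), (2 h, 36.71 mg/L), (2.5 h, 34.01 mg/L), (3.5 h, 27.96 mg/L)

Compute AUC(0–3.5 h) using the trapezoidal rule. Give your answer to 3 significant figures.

Trapezoidal AUC_0→3.5:
  [0→2]: (0.00+36.71)/2 × 2 = 36.71
  [2→2.5]: (36.71+34.01)/2 × 0.5 = 17.68
  [2.5→3.5]: (34.01+27.96)/2 × 1 = 30.985
  Sum = 85.375 mg/L·h

AUC = 85.4 mg/L·h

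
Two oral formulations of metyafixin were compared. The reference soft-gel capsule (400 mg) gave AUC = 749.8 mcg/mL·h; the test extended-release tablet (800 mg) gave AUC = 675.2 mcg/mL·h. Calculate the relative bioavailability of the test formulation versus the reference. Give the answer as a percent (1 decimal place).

F_rel = (AUC_test/D_test) / (AUC_ref/D_ref)
      = (675.2/800) / (749.8/400)
      = 0.844 / 1.8745 = 0.4503 = 45.03%

F_rel = 45.0%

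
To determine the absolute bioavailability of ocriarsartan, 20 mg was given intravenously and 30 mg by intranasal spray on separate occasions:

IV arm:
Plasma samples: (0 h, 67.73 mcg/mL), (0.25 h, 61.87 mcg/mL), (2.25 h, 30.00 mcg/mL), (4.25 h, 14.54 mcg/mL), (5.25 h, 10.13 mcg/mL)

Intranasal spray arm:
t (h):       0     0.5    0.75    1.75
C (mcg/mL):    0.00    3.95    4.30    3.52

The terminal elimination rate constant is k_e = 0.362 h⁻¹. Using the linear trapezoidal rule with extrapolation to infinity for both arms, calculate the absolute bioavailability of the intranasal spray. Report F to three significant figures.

Trapezoidal AUC_0→5.25 (IV):
  [0→0.25]: (67.73+61.87)/2 × 0.25 = 16.2
  [0.25→2.25]: (61.87+30.00)/2 × 2 = 91.87
  [2.25→4.25]: (30.00+14.54)/2 × 2 = 44.54
  [4.25→5.25]: (14.54+10.13)/2 × 1 = 12.335
  Sum = 164.945 mcg/mL·h
IV tail: 10.13/0.362 = 27.983; AUC_iv,0→∞ = 164.945 + 27.983 = 192.928 mcg/mL·h
Trapezoidal AUC_0→1.75 (intranasal spray):
  [0→0.5]: (0.00+3.95)/2 × 0.5 = 0.9875
  [0.5→0.75]: (3.95+4.30)/2 × 0.25 = 1.03125
  [0.75→1.75]: (4.30+3.52)/2 × 1 = 3.91
  Sum = 5.92875 mcg/mL·h
intranasal spray tail: 3.52/0.362 = 9.724; AUC_ev,0→∞ = 5.92875 + 9.724 = 15.65275 mcg/mL·h
F = (AUC_ev/D_ev)/(AUC_iv/D_iv) = (15.65275/30)/(192.928/20) = 0.521758/9.6464 = 0.0541

F = 0.0541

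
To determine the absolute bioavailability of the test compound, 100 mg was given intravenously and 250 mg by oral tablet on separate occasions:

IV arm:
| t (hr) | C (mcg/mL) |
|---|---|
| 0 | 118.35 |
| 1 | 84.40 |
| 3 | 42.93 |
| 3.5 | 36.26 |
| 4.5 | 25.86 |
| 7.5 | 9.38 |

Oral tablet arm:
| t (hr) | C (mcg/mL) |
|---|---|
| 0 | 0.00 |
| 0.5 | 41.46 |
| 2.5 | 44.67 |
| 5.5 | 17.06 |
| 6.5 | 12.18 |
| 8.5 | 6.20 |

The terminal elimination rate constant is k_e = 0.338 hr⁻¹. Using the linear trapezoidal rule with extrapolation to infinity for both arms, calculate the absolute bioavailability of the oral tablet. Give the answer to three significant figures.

F = 0.267

Trapezoidal AUC_0→7.5 (IV):
  [0→1]: (118.35+84.40)/2 × 1 = 101.375
  [1→3]: (84.40+42.93)/2 × 2 = 127.33
  [3→3.5]: (42.93+36.26)/2 × 0.5 = 19.7975
  [3.5→4.5]: (36.26+25.86)/2 × 1 = 31.06
  [4.5→7.5]: (25.86+9.38)/2 × 3 = 52.86
  Sum = 332.4225 mcg/mL·hr
IV tail: 9.38/0.338 = 27.751; AUC_iv,0→∞ = 332.4225 + 27.751 = 360.1735 mcg/mL·hr
Trapezoidal AUC_0→8.5 (oral tablet):
  [0→0.5]: (0.00+41.46)/2 × 0.5 = 10.365
  [0.5→2.5]: (41.46+44.67)/2 × 2 = 86.13
  [2.5→5.5]: (44.67+17.06)/2 × 3 = 92.595
  [5.5→6.5]: (17.06+12.18)/2 × 1 = 14.62
  [6.5→8.5]: (12.18+6.20)/2 × 2 = 18.38
  Sum = 222.09 mcg/mL·hr
oral tablet tail: 6.20/0.338 = 18.343; AUC_ev,0→∞ = 222.09 + 18.343 = 240.433 mcg/mL·hr
F = (AUC_ev/D_ev)/(AUC_iv/D_iv) = (240.433/250)/(360.1735/100) = 0.961732/3.601735 = 0.2670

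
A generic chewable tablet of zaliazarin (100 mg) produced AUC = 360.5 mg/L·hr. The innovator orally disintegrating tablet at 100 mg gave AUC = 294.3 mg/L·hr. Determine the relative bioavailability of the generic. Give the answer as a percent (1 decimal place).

F_rel = 122.5%

F_rel = (AUC_test/D_test) / (AUC_ref/D_ref)
      = (360.5/100) / (294.3/100)
      = 3.605 / 2.943 = 1.2249 = 122.49%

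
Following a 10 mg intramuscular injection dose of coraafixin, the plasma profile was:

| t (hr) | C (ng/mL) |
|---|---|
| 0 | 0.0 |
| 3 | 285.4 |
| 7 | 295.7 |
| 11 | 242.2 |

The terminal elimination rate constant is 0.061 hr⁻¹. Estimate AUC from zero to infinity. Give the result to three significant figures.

Trapezoidal AUC_0→11:
  [0→3]: (0.0+285.4)/2 × 3 = 428.1
  [3→7]: (285.4+295.7)/2 × 4 = 1162.2
  [7→11]: (295.7+242.2)/2 × 4 = 1075.8
  Sum = 2666.1 ng/mL·hr
Extrapolated tail: C_last / k_e = 242.2 / 0.061 = 3970.492
AUC_0→∞ = 2666.1 + 3970.492 = 6636.592 ng/mL·hr

AUC = 6640 ng/mL·hr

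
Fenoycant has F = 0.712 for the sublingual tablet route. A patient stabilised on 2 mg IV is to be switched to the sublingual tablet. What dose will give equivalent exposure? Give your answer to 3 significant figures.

For equal systemic exposure: F × D_ev = D_iv
D_ev = D_iv / F = 2 / 0.712 = 2.80899 mg

D_sublingual = 2.81 mg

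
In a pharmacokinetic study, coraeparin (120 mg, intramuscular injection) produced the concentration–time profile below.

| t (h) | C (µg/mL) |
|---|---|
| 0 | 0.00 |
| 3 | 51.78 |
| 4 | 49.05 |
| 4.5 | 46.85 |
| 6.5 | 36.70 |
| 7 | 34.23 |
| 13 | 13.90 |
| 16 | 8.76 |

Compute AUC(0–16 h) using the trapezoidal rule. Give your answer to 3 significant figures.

Trapezoidal AUC_0→16:
  [0→3]: (0.00+51.78)/2 × 3 = 77.67
  [3→4]: (51.78+49.05)/2 × 1 = 50.415
  [4→4.5]: (49.05+46.85)/2 × 0.5 = 23.975
  [4.5→6.5]: (46.85+36.70)/2 × 2 = 83.55
  [6.5→7]: (36.70+34.23)/2 × 0.5 = 17.7325
  [7→13]: (34.23+13.90)/2 × 6 = 144.39
  [13→16]: (13.90+8.76)/2 × 3 = 33.99
  Sum = 431.7225 µg/mL·h

AUC = 432 µg/mL·h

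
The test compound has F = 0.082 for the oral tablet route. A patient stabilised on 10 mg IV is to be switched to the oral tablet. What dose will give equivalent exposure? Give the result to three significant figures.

For equal systemic exposure: F × D_ev = D_iv
D_ev = D_iv / F = 10 / 0.082 = 121.951 mg

D_oral = 122 mg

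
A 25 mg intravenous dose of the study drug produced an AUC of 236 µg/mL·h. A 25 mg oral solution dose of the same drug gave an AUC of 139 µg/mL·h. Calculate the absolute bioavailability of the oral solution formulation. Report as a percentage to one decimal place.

F = 58.9%

F = (AUC_ev / D_ev) / (AUC_iv / D_iv)
  = (139/25) / (236/25)
  = 5.56 / 9.44 = 0.5890
  = 58.90%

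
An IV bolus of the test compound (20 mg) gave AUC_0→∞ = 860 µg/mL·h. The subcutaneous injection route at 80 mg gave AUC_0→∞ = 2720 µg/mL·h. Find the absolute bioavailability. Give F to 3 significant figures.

F = (AUC_ev / D_ev) / (AUC_iv / D_iv)
  = (2720/80) / (860/20)
  = 34 / 43 = 0.7907

F = 0.791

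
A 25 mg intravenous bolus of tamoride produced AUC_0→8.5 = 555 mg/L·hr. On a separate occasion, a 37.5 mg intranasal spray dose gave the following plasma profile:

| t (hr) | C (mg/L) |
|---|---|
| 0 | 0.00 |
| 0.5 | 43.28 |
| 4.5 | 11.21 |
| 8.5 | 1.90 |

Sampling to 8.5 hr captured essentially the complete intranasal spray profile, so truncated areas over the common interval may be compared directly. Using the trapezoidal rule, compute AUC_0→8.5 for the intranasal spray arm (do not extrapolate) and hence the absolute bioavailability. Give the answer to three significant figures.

Trapezoidal AUC_0→8.5 (intranasal spray):
  [0→0.5]: (0.00+43.28)/2 × 0.5 = 10.82
  [0.5→4.5]: (43.28+11.21)/2 × 4 = 108.98
  [4.5→8.5]: (11.21+1.90)/2 × 4 = 26.22
  Sum = 146.02 mg/L·hr
F = (AUC_ev/D_ev)/(AUC_iv/D_iv) = (146.02/37.5)/(555/25) = 3.89387/22.2 = 0.1754

F = 0.175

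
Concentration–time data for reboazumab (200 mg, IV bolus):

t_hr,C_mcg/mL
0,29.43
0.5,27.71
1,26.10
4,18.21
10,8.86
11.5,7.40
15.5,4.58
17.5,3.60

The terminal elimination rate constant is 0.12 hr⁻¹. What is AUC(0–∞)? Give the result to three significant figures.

AUC = 250 mcg/mL·hr

Trapezoidal AUC_0→17.5:
  [0→0.5]: (29.43+27.71)/2 × 0.5 = 14.285
  [0.5→1]: (27.71+26.10)/2 × 0.5 = 13.4525
  [1→4]: (26.10+18.21)/2 × 3 = 66.465
  [4→10]: (18.21+8.86)/2 × 6 = 81.21
  [10→11.5]: (8.86+7.40)/2 × 1.5 = 12.195
  [11.5→15.5]: (7.40+4.58)/2 × 4 = 23.96
  [15.5→17.5]: (4.58+3.60)/2 × 2 = 8.18
  Sum = 219.7475 mcg/mL·hr
Extrapolated tail: C_last / k_e = 3.60 / 0.12 = 30.000
AUC_0→∞ = 219.7475 + 30.000 = 249.7475 mcg/mL·hr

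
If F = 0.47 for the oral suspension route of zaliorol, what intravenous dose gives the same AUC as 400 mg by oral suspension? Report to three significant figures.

D_iv = 188 mg

Systemic exposure from an extravascular dose = F × D_ev, so the equivalent IV dose is F × D_ev.
D_iv = F × D_ev = 0.47 × 400 = 188 mg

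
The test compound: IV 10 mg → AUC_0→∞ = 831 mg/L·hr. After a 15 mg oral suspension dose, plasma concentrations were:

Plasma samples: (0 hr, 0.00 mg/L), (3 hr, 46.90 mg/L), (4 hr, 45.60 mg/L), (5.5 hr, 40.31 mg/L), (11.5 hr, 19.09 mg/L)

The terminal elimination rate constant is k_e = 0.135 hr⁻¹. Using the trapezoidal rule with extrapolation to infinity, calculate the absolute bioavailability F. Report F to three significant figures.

F = 0.402

Trapezoidal AUC_0→11.5 (oral suspension):
  [0→3]: (0.00+46.90)/2 × 3 = 70.35
  [3→4]: (46.90+45.60)/2 × 1 = 46.25
  [4→5.5]: (45.60+40.31)/2 × 1.5 = 64.4325
  [5.5→11.5]: (40.31+19.09)/2 × 6 = 178.2
  Sum = 359.2325 mg/L·hr
Tail: C_last/k_e = 19.09/0.135 = 141.407
AUC_0→∞ (oral suspension) = 359.2325 + 141.407 = 500.6395 mg/L·hr
F = (AUC_ev/D_ev)/(AUC_iv/D_iv) = (500.6395/15)/(831/10) = 33.376/83.1 = 0.4016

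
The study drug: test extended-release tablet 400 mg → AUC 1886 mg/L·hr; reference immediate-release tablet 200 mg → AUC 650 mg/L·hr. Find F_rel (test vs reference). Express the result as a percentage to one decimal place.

F_rel = 145.1%

F_rel = (AUC_test/D_test) / (AUC_ref/D_ref)
      = (1886/400) / (650/200)
      = 4.715 / 3.25 = 1.4508 = 145.08%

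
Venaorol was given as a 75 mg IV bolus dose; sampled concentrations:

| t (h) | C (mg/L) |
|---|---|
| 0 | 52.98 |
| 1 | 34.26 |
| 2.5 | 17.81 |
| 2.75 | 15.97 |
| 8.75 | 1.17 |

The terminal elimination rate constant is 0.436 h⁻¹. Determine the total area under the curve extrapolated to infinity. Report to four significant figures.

AUC = 141.0 mg/L·h

Trapezoidal AUC_0→8.75:
  [0→1]: (52.98+34.26)/2 × 1 = 43.62
  [1→2.5]: (34.26+17.81)/2 × 1.5 = 39.0525
  [2.5→2.75]: (17.81+15.97)/2 × 0.25 = 4.2225
  [2.75→8.75]: (15.97+1.17)/2 × 6 = 51.42
  Sum = 138.315 mg/L·h
Extrapolated tail: C_last / k_e = 1.17 / 0.436 = 2.683
AUC_0→∞ = 138.315 + 2.683 = 140.998 mg/L·h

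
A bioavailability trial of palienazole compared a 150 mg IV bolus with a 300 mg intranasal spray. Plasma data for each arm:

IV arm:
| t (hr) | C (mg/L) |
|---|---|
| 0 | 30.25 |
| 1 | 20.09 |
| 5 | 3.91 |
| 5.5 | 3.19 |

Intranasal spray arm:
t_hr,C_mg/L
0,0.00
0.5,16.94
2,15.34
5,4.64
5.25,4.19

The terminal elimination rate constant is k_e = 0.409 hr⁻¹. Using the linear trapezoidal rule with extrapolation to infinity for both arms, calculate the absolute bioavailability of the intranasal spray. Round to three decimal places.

F = 0.422

Trapezoidal AUC_0→5.5 (IV):
  [0→1]: (30.25+20.09)/2 × 1 = 25.17
  [1→5]: (20.09+3.91)/2 × 4 = 48.0
  [5→5.5]: (3.91+3.19)/2 × 0.5 = 1.775
  Sum = 74.945 mg/L·hr
IV tail: 3.19/0.409 = 7.800; AUC_iv,0→∞ = 74.945 + 7.800 = 82.745 mg/L·hr
Trapezoidal AUC_0→5.25 (intranasal spray):
  [0→0.5]: (0.00+16.94)/2 × 0.5 = 4.235
  [0.5→2]: (16.94+15.34)/2 × 1.5 = 24.21
  [2→5]: (15.34+4.64)/2 × 3 = 29.97
  [5→5.25]: (4.64+4.19)/2 × 0.25 = 1.10375
  Sum = 59.51875 mg/L·hr
intranasal spray tail: 4.19/0.409 = 10.244; AUC_ev,0→∞ = 59.51875 + 10.244 = 69.76275 mg/L·hr
F = (AUC_ev/D_ev)/(AUC_iv/D_iv) = (69.76275/300)/(82.745/150) = 0.2325425/0.551633 = 0.4216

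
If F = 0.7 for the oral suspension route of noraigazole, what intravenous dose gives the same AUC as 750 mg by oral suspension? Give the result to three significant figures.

D_iv = 525 mg

Systemic exposure from an extravascular dose = F × D_ev, so the equivalent IV dose is F × D_ev.
D_iv = F × D_ev = 0.7 × 750 = 525 mg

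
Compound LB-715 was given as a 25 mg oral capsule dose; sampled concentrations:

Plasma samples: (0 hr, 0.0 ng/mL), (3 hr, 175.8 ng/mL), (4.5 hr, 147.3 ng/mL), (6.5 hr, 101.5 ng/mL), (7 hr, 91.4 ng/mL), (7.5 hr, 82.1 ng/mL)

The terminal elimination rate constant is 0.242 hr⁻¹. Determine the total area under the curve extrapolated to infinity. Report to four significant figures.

Trapezoidal AUC_0→7.5:
  [0→3]: (0.0+175.8)/2 × 3 = 263.7
  [3→4.5]: (175.8+147.3)/2 × 1.5 = 242.325
  [4.5→6.5]: (147.3+101.5)/2 × 2 = 248.8
  [6.5→7]: (101.5+91.4)/2 × 0.5 = 48.225
  [7→7.5]: (91.4+82.1)/2 × 0.5 = 43.375
  Sum = 846.425 ng/mL·hr
Extrapolated tail: C_last / k_e = 82.1 / 0.242 = 339.256
AUC_0→∞ = 846.425 + 339.256 = 1185.681 ng/mL·hr

AUC = 1186 ng/mL·hr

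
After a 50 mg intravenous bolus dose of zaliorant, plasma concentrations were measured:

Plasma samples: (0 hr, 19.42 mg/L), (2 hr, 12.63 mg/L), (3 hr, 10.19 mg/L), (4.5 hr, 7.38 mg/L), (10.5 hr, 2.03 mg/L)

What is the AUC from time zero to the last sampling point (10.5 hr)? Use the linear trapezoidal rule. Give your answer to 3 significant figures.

AUC = 84.9 mg/L·hr

Trapezoidal AUC_0→10.5:
  [0→2]: (19.42+12.63)/2 × 2 = 32.05
  [2→3]: (12.63+10.19)/2 × 1 = 11.41
  [3→4.5]: (10.19+7.38)/2 × 1.5 = 13.1775
  [4.5→10.5]: (7.38+2.03)/2 × 6 = 28.23
  Sum = 84.8675 mg/L·hr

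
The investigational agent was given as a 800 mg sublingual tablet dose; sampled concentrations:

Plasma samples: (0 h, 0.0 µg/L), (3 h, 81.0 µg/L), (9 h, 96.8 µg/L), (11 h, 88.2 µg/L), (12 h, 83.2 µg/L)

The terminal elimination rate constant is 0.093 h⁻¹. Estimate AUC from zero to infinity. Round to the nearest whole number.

Trapezoidal AUC_0→12:
  [0→3]: (0.0+81.0)/2 × 3 = 121.5
  [3→9]: (81.0+96.8)/2 × 6 = 533.4
  [9→11]: (96.8+88.2)/2 × 2 = 185.0
  [11→12]: (88.2+83.2)/2 × 1 = 85.7
  Sum = 925.6 µg/L·h
Extrapolated tail: C_last / k_e = 83.2 / 0.093 = 894.624
AUC_0→∞ = 925.6 + 894.624 = 1820.224 µg/L·h

AUC = 1820 µg/L·h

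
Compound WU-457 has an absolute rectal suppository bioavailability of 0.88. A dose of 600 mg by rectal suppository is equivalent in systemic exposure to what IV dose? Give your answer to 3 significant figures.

D_iv = 528 mg

Systemic exposure from an extravascular dose = F × D_ev, so the equivalent IV dose is F × D_ev.
D_iv = F × D_ev = 0.88 × 600 = 528 mg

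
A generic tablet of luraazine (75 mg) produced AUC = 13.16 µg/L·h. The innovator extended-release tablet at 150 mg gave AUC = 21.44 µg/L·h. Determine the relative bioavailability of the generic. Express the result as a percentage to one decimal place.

F_rel = (AUC_test/D_test) / (AUC_ref/D_ref)
      = (13.16/75) / (21.44/150)
      = 0.175467 / 0.142933 = 1.2276 = 122.76%

F_rel = 122.8%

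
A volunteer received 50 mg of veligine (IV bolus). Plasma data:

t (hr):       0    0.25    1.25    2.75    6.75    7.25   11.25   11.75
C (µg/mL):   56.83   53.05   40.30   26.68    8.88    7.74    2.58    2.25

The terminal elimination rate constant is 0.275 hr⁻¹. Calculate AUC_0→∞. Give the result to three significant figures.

AUC = 216 µg/mL·hr

Trapezoidal AUC_0→11.75:
  [0→0.25]: (56.83+53.05)/2 × 0.25 = 13.735
  [0.25→1.25]: (53.05+40.30)/2 × 1 = 46.675
  [1.25→2.75]: (40.30+26.68)/2 × 1.5 = 50.235
  [2.75→6.75]: (26.68+8.88)/2 × 4 = 71.12
  [6.75→7.25]: (8.88+7.74)/2 × 0.5 = 4.155
  [7.25→11.25]: (7.74+2.58)/2 × 4 = 20.64
  [11.25→11.75]: (2.58+2.25)/2 × 0.5 = 1.2075
  Sum = 207.7675 µg/mL·hr
Extrapolated tail: C_last / k_e = 2.25 / 0.275 = 8.182
AUC_0→∞ = 207.7675 + 8.182 = 215.9495 µg/mL·hr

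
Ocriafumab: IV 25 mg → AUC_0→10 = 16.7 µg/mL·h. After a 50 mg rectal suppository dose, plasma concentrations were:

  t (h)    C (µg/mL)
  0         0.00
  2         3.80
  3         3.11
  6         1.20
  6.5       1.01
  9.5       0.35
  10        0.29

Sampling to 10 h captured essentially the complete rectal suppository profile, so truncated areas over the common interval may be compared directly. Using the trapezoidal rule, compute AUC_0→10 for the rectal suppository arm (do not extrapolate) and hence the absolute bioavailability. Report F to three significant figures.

Trapezoidal AUC_0→10 (rectal suppository):
  [0→2]: (0.00+3.80)/2 × 2 = 3.8
  [2→3]: (3.80+3.11)/2 × 1 = 3.455
  [3→6]: (3.11+1.20)/2 × 3 = 6.465
  [6→6.5]: (1.20+1.01)/2 × 0.5 = 0.5525
  [6.5→9.5]: (1.01+0.35)/2 × 3 = 2.04
  [9.5→10]: (0.35+0.29)/2 × 0.5 = 0.16
  Sum = 16.4725 µg/mL·h
F = (AUC_ev/D_ev)/(AUC_iv/D_iv) = (16.4725/50)/(16.7/25) = 0.32945/0.668 = 0.4932

F = 0.493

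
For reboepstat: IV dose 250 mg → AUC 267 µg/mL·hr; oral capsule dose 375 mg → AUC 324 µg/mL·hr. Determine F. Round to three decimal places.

F = (AUC_ev / D_ev) / (AUC_iv / D_iv)
  = (324/375) / (267/250)
  = 0.864 / 1.068 = 0.8090

F = 0.809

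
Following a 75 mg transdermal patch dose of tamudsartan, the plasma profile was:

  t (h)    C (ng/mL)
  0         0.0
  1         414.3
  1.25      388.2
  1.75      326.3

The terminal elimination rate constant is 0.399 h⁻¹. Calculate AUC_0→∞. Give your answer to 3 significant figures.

AUC = 1300 ng/mL·h

Trapezoidal AUC_0→1.75:
  [0→1]: (0.0+414.3)/2 × 1 = 207.15
  [1→1.25]: (414.3+388.2)/2 × 0.25 = 100.3125
  [1.25→1.75]: (388.2+326.3)/2 × 0.5 = 178.625
  Sum = 486.0875 ng/mL·h
Extrapolated tail: C_last / k_e = 326.3 / 0.399 = 817.794
AUC_0→∞ = 486.0875 + 817.794 = 1303.8815 ng/mL·h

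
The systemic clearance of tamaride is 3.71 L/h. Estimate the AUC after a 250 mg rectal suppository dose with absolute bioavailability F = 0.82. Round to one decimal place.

AUC_0→∞ = F × Dose / CL
        = 0.82 × 250 / 3.71 = 55.2561 mg/L·h

AUC = 55.3 mg/L·h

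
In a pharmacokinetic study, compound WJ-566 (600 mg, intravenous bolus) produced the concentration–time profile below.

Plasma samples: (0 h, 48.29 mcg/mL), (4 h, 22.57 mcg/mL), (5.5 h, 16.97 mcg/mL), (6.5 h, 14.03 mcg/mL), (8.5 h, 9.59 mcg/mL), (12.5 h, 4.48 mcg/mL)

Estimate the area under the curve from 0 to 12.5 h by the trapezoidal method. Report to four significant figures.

AUC = 238.6 mcg/mL·h

Trapezoidal AUC_0→12.5:
  [0→4]: (48.29+22.57)/2 × 4 = 141.72
  [4→5.5]: (22.57+16.97)/2 × 1.5 = 29.655
  [5.5→6.5]: (16.97+14.03)/2 × 1 = 15.5
  [6.5→8.5]: (14.03+9.59)/2 × 2 = 23.62
  [8.5→12.5]: (9.59+4.48)/2 × 4 = 28.14
  Sum = 238.635 mcg/mL·h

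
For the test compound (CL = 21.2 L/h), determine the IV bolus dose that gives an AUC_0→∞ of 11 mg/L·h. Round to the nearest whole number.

Dose = 233 mg

Dose_iv = CL × AUC_0→∞
     = 21.2 × 11 = 233.2 mg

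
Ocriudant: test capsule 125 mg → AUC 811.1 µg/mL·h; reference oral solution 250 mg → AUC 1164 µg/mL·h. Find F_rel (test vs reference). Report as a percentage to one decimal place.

F_rel = 139.4%

F_rel = (AUC_test/D_test) / (AUC_ref/D_ref)
      = (811.1/125) / (1164/250)
      = 6.4888 / 4.656 = 1.3936 = 139.36%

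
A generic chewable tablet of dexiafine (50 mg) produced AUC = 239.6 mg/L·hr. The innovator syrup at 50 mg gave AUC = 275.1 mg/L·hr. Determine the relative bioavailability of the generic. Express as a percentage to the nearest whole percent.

F_rel = (AUC_test/D_test) / (AUC_ref/D_ref)
      = (239.6/50) / (275.1/50)
      = 4.792 / 5.502 = 0.8710 = 87.10%

F_rel = 87%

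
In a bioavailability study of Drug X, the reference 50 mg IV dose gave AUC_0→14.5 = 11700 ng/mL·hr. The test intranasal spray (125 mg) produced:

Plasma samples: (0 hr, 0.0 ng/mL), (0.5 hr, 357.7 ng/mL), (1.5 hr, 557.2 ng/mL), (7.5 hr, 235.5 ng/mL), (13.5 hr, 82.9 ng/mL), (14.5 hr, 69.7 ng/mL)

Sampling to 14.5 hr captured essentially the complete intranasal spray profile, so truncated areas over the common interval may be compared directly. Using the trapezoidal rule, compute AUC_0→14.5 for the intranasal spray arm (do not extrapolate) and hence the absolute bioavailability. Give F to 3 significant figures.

F = 0.135

Trapezoidal AUC_0→14.5 (intranasal spray):
  [0→0.5]: (0.0+357.7)/2 × 0.5 = 89.425
  [0.5→1.5]: (357.7+557.2)/2 × 1 = 457.45
  [1.5→7.5]: (557.2+235.5)/2 × 6 = 2378.1
  [7.5→13.5]: (235.5+82.9)/2 × 6 = 955.2
  [13.5→14.5]: (82.9+69.7)/2 × 1 = 76.3
  Sum = 3956.475 ng/mL·hr
F = (AUC_ev/D_ev)/(AUC_iv/D_iv) = (3956.475/125)/(11700/50) = 31.6518/234 = 0.1353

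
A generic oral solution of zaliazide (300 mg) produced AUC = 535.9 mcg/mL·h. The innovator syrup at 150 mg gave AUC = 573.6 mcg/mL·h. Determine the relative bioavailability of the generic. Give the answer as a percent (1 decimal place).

F_rel = 46.7%

F_rel = (AUC_test/D_test) / (AUC_ref/D_ref)
      = (535.9/300) / (573.6/150)
      = 1.78633 / 3.824 = 0.4671 = 46.71%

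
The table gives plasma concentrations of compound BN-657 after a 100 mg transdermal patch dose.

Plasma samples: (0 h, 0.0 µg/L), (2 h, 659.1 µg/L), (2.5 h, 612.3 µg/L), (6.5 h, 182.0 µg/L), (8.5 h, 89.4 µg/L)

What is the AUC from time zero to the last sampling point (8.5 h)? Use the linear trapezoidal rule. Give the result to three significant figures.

AUC = 2840 µg/L·h

Trapezoidal AUC_0→8.5:
  [0→2]: (0.0+659.1)/2 × 2 = 659.1
  [2→2.5]: (659.1+612.3)/2 × 0.5 = 317.85
  [2.5→6.5]: (612.3+182.0)/2 × 4 = 1588.6
  [6.5→8.5]: (182.0+89.4)/2 × 2 = 271.4
  Sum = 2836.95 µg/L·h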